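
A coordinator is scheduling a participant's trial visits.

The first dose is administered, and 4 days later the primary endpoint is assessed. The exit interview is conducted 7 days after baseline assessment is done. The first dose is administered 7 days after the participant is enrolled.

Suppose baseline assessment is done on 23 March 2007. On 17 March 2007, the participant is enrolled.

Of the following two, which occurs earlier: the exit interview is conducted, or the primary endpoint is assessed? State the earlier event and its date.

Baseline assessment is done: Mar 23, 2007.
The exit interview is conducted: Mar 23, 2007 + 7 days = Mar 30, 2007.
The participant is enrolled: Mar 17, 2007.
The first dose is administered: Mar 17, 2007 + 7 days = Mar 24, 2007.
The primary endpoint is assessed: Mar 24, 2007 + 4 days = Mar 28, 2007.
Comparing: the exit interview is conducted on Mar 30, 2007 vs the primary endpoint is assessed on Mar 28, 2007. Earlier: the primary endpoint is assessed.

The primary endpoint is assessed — 28 March 2007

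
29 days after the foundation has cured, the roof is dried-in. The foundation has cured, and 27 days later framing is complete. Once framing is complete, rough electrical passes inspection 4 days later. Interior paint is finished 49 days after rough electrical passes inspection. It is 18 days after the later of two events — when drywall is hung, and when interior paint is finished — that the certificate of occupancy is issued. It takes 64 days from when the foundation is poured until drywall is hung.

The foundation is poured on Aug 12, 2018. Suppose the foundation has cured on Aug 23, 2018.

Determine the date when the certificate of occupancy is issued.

The foundation is poured: Aug 12, 2018.
Drywall is hung: Aug 12, 2018 + 64 days = Oct 15, 2018.
The foundation has cured: Aug 23, 2018.
Framing is complete: Aug 23, 2018 + 27 days = Sep 19, 2018.
Rough electrical passes inspection: Sep 19, 2018 + 4 days = Sep 23, 2018.
Interior paint is finished: Sep 23, 2018 + 49 days = Nov 11, 2018.
Both prerequisites met — drywall is hung (Oct 15, 2018), interior paint is finished (Nov 11, 2018); the later is Nov 11, 2018.
The certificate of occupancy is issued: Nov 11, 2018 + 18 days = Nov 29, 2018.

Nov 29, 2018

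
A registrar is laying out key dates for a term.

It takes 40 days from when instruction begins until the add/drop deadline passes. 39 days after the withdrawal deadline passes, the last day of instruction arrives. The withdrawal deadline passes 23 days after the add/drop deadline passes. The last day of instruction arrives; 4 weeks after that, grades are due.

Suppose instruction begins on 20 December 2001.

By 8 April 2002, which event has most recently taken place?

The last day of instruction arrives

Instruction begins: Dec 20, 2001.
The add/drop deadline passes: Dec 20, 2001 + 40 days = Jan 29, 2002.
The withdrawal deadline passes: Jan 29, 2002 + 23 days = Feb 21, 2002.
The last day of instruction arrives: Feb 21, 2002 + 39 days = Apr 1, 2002.
Grades are due: Apr 1, 2002 + 4 weeks = Apr 29, 2002.
Apr 8, 2002 falls between when the last day of instruction arrives (Apr 1, 2002) and when grades are due (Apr 29, 2002).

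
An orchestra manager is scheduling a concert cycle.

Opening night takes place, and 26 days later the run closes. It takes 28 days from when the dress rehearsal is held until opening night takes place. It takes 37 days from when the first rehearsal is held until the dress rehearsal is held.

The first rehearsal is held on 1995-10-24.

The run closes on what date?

The first rehearsal is held: Oct 24, 1995.
The dress rehearsal is held: Oct 24, 1995 + 37 days = Nov 30, 1995.
Opening night takes place: Nov 30, 1995 + 28 days = Dec 28, 1995.
The run closes: Dec 28, 1995 + 26 days = Jan 23, 1996.

1996-01-23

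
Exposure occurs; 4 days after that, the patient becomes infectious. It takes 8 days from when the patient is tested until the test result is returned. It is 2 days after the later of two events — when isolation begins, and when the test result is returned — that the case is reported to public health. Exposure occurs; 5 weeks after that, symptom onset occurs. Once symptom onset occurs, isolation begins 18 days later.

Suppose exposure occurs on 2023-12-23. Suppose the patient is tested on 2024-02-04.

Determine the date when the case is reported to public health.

2024-02-16

Exposure occurs: Dec 23, 2023.
Symptom onset occurs: Dec 23, 2023 + 5 weeks = Jan 27, 2024.
Isolation begins: Jan 27, 2024 + 18 days = Feb 14, 2024.
The patient is tested: Feb 4, 2024.
The test result is returned: Feb 4, 2024 + 8 days = Feb 12, 2024.
Both prerequisites met — isolation begins (Feb 14, 2024), the test result is returned (Feb 12, 2024); the later is Feb 14, 2024.
The case is reported to public health: Feb 14, 2024 + 2 days = Feb 16, 2024.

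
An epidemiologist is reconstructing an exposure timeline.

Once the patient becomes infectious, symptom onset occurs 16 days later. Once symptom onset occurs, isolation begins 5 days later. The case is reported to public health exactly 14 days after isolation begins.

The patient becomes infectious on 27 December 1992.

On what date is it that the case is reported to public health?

The patient becomes infectious: Dec 27, 1992.
Symptom onset occurs: Dec 27, 1992 + 16 days = Jan 12, 1993.
Isolation begins: Jan 12, 1993 + 5 days = Jan 17, 1993.
The case is reported to public health: Jan 17, 1993 + 14 days = Jan 31, 1993.

31 January 1993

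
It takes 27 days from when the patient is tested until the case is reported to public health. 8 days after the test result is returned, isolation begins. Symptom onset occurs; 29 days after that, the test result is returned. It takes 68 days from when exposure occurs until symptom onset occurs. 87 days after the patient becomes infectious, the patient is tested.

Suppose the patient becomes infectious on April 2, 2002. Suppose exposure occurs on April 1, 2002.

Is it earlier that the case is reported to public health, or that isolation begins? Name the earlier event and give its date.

Isolation begins — July 15, 2002

The patient becomes infectious: Apr 2, 2002.
The patient is tested: Apr 2, 2002 + 87 days = Jun 28, 2002.
The case is reported to public health: Jun 28, 2002 + 27 days = Jul 25, 2002.
Exposure occurs: Apr 1, 2002.
Symptom onset occurs: Apr 1, 2002 + 68 days = Jun 8, 2002.
The test result is returned: Jun 8, 2002 + 29 days = Jul 7, 2002.
Isolation begins: Jul 7, 2002 + 8 days = Jul 15, 2002.
Comparing: the case is reported to public health on Jul 25, 2002 vs isolation begins on Jul 15, 2002. Earlier: isolation begins.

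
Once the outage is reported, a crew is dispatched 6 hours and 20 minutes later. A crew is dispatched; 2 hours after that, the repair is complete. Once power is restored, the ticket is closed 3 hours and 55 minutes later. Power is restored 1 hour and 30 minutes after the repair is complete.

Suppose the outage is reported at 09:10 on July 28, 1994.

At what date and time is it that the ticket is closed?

The outage is reported: 09:10 Jul 28, 1994.
A crew is dispatched: 09:10 Jul 28, 1994 + 6h20m = 15:30 Jul 28, 1994.
The repair is complete: 15:30 Jul 28, 1994 + 2h = 17:30 Jul 28, 1994.
Power is restored: 17:30 Jul 28, 1994 + 1h30m = 19:00 Jul 28, 1994.
The ticket is closed: 19:00 Jul 28, 1994 + 3h55m = 22:55 Jul 28, 1994.

22:55 on July 28, 1994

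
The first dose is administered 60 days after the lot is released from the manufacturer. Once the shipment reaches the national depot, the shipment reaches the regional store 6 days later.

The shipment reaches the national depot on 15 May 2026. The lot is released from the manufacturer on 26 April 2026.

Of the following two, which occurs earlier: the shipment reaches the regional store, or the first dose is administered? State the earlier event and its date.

The shipment reaches the national depot: May 15, 2026.
The shipment reaches the regional store: May 15, 2026 + 6 days = May 21, 2026.
The lot is released from the manufacturer: Apr 26, 2026.
The first dose is administered: Apr 26, 2026 + 60 days = Jun 25, 2026.
Comparing: the shipment reaches the regional store on May 21, 2026 vs the first dose is administered on Jun 25, 2026. Earlier: the shipment reaches the regional store.

The shipment reaches the regional store — 21 May 2026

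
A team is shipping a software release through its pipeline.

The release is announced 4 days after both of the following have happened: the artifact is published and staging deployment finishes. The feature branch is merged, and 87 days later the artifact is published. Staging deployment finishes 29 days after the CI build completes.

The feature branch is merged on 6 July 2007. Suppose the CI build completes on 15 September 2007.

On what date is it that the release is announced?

The feature branch is merged: Jul 6, 2007.
The artifact is published: Jul 6, 2007 + 87 days = Oct 1, 2007.
The CI build completes: Sep 15, 2007.
Staging deployment finishes: Sep 15, 2007 + 29 days = Oct 14, 2007.
Both prerequisites met — the artifact is published (Oct 1, 2007), staging deployment finishes (Oct 14, 2007); the later is Oct 14, 2007.
The release is announced: Oct 14, 2007 + 4 days = Oct 18, 2007.

18 October 2007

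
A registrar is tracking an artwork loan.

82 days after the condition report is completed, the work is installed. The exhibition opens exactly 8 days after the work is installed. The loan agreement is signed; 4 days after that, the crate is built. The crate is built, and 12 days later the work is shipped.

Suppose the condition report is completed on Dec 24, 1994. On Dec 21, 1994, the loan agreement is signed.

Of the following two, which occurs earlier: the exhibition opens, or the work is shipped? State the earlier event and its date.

The work is shipped — Jan 6, 1995

The condition report is completed: Dec 24, 1994.
The work is installed: Dec 24, 1994 + 82 days = Mar 16, 1995.
The exhibition opens: Mar 16, 1995 + 8 days = Mar 24, 1995.
The loan agreement is signed: Dec 21, 1994.
The crate is built: Dec 21, 1994 + 4 days = Dec 25, 1994.
The work is shipped: Dec 25, 1994 + 12 days = Jan 6, 1995.
Comparing: the exhibition opens on Mar 24, 1995 vs the work is shipped on Jan 6, 1995. Earlier: the work is shipped.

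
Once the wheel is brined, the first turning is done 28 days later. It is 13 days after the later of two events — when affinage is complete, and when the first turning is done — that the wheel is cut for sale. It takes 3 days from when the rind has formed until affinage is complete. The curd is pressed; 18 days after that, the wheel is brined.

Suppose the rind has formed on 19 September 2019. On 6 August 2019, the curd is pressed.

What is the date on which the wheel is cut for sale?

The rind has formed: Sep 19, 2019.
Affinage is complete: Sep 19, 2019 + 3 days = Sep 22, 2019.
The curd is pressed: Aug 6, 2019.
The wheel is brined: Aug 6, 2019 + 18 days = Aug 24, 2019.
The first turning is done: Aug 24, 2019 + 28 days = Sep 21, 2019.
Both prerequisites met — affinage is complete (Sep 22, 2019), the first turning is done (Sep 21, 2019); the later is Sep 22, 2019.
The wheel is cut for sale: Sep 22, 2019 + 13 days = Oct 5, 2019.

5 October 2019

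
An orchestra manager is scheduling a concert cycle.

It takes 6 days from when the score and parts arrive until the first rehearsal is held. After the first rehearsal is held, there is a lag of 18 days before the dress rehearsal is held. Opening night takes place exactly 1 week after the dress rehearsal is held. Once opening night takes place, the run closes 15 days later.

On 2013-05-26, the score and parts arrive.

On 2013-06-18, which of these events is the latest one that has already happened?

The score and parts arrive: May 26, 2013.
The first rehearsal is held: May 26, 2013 + 6 days = Jun 1, 2013.
The dress rehearsal is held: Jun 1, 2013 + 18 days = Jun 19, 2013.
Opening night takes place: Jun 19, 2013 + 1 week = Jun 26, 2013.
The run closes: Jun 26, 2013 + 15 days = Jul 11, 2013.
Jun 18, 2013 falls between when the first rehearsal is held (Jun 1, 2013) and when the dress rehearsal is held (Jun 19, 2013).

The first rehearsal is held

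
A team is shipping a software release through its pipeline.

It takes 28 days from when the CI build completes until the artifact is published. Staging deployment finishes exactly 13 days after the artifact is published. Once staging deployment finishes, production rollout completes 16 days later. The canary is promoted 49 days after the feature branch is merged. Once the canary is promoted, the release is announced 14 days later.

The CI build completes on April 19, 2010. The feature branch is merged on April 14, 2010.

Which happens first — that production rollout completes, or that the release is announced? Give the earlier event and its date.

The CI build completes: Apr 19, 2010.
The artifact is published: Apr 19, 2010 + 28 days = May 17, 2010.
Staging deployment finishes: May 17, 2010 + 13 days = May 30, 2010.
Production rollout completes: May 30, 2010 + 16 days = Jun 15, 2010.
The feature branch is merged: Apr 14, 2010.
The canary is promoted: Apr 14, 2010 + 49 days = Jun 2, 2010.
The release is announced: Jun 2, 2010 + 14 days = Jun 16, 2010.
Comparing: production rollout completes on Jun 15, 2010 vs the release is announced on Jun 16, 2010. Earlier: production rollout completes.

Production rollout completes — June 15, 2010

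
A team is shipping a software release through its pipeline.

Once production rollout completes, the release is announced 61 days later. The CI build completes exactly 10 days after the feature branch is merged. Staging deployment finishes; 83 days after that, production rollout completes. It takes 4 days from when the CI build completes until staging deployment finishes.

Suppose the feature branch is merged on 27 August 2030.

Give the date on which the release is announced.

1 February 2031

The feature branch is merged: Aug 27, 2030.
The CI build completes: Aug 27, 2030 + 10 days = Sep 6, 2030.
Staging deployment finishes: Sep 6, 2030 + 4 days = Sep 10, 2030.
Production rollout completes: Sep 10, 2030 + 83 days = Dec 2, 2030.
The release is announced: Dec 2, 2030 + 61 days = Feb 1, 2031.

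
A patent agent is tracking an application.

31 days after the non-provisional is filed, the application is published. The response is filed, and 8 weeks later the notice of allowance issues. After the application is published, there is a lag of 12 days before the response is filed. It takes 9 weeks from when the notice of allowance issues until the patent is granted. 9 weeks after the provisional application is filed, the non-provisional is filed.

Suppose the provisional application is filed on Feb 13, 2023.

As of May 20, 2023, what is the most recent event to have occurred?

The application is published

The provisional application is filed: Feb 13, 2023.
The non-provisional is filed: Feb 13, 2023 + 9 weeks = Apr 17, 2023.
The application is published: Apr 17, 2023 + 31 days = May 18, 2023.
The response is filed: May 18, 2023 + 12 days = May 30, 2023.
The notice of allowance issues: May 30, 2023 + 8 weeks = Jul 25, 2023.
The patent is granted: Jul 25, 2023 + 9 weeks = Sep 26, 2023.
May 20, 2023 falls between when the application is published (May 18, 2023) and when the response is filed (May 30, 2023).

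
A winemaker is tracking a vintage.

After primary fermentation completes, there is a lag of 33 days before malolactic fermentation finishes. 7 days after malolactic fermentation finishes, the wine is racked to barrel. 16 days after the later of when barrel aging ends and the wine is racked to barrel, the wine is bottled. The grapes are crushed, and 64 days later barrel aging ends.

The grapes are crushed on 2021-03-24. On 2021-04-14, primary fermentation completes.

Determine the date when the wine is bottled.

The grapes are crushed: Mar 24, 2021.
Barrel aging ends: Mar 24, 2021 + 64 days = May 27, 2021.
Primary fermentation completes: Apr 14, 2021.
Malolactic fermentation finishes: Apr 14, 2021 + 33 days = May 17, 2021.
The wine is racked to barrel: May 17, 2021 + 7 days = May 24, 2021.
Both prerequisites met — barrel aging ends (May 27, 2021), the wine is racked to barrel (May 24, 2021); the later is May 27, 2021.
The wine is bottled: May 27, 2021 + 16 days = Jun 12, 2021.

2021-06-12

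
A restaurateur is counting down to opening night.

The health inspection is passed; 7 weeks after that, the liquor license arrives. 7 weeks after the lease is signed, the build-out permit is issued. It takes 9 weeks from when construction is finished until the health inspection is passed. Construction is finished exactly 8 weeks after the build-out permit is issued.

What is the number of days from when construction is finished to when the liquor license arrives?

Causal path: construction is finished → the health inspection is passed → the liquor license arrives.
Total delay along the path: 9 + 7 weeks = 16 weeks = 112 days.

112 days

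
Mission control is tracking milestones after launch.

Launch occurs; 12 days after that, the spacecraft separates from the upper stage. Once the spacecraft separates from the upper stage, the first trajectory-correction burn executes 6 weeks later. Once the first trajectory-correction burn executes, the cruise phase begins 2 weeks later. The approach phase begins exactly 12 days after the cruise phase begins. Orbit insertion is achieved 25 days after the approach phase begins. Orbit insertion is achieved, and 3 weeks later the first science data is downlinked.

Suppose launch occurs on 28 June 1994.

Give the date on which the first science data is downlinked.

Launch occurs: Jun 28, 1994.
The spacecraft separates from the upper stage: Jun 28, 1994 + 12 days = Jul 10, 1994.
The first trajectory-correction burn executes: Jul 10, 1994 + 6 weeks = Aug 21, 1994.
The cruise phase begins: Aug 21, 1994 + 2 weeks = Sep 4, 1994.
The approach phase begins: Sep 4, 1994 + 12 days = Sep 16, 1994.
Orbit insertion is achieved: Sep 16, 1994 + 25 days = Oct 11, 1994.
The first science data is downlinked: Oct 11, 1994 + 3 weeks = Nov 1, 1994.

1 November 1994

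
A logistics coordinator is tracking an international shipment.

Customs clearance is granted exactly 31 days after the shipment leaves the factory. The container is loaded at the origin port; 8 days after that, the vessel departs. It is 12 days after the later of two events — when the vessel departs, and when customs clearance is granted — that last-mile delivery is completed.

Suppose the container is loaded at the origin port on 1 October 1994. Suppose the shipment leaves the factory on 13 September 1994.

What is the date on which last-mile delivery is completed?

26 October 1994

The container is loaded at the origin port: Oct 1, 1994.
The vessel departs: Oct 1, 1994 + 8 days = Oct 9, 1994.
The shipment leaves the factory: Sep 13, 1994.
Customs clearance is granted: Sep 13, 1994 + 31 days = Oct 14, 1994.
Both prerequisites met — the vessel departs (Oct 9, 1994), customs clearance is granted (Oct 14, 1994); the later is Oct 14, 1994.
Last-mile delivery is completed: Oct 14, 1994 + 12 days = Oct 26, 1994.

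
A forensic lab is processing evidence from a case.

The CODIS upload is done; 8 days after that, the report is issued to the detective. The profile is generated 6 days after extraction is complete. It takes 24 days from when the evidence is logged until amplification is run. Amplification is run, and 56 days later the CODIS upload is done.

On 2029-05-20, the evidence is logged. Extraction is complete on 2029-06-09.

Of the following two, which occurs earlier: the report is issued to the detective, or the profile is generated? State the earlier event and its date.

The evidence is logged: May 20, 2029.
Amplification is run: May 20, 2029 + 24 days = Jun 13, 2029.
The CODIS upload is done: Jun 13, 2029 + 56 days = Aug 8, 2029.
The report is issued to the detective: Aug 8, 2029 + 8 days = Aug 16, 2029.
Extraction is complete: Jun 9, 2029.
The profile is generated: Jun 9, 2029 + 6 days = Jun 15, 2029.
Comparing: the report is issued to the detective on Aug 16, 2029 vs the profile is generated on Jun 15, 2029. Earlier: the profile is generated.

The profile is generated — 2029-06-15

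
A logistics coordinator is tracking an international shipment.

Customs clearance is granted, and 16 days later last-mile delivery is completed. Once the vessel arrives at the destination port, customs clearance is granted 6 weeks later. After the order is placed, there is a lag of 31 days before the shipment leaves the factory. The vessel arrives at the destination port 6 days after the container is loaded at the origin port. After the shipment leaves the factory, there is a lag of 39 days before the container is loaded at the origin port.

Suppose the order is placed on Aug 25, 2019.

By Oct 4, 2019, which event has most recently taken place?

The shipment leaves the factory

The order is placed: Aug 25, 2019.
The shipment leaves the factory: Aug 25, 2019 + 31 days = Sep 25, 2019.
The container is loaded at the origin port: Sep 25, 2019 + 39 days = Nov 3, 2019.
The vessel arrives at the destination port: Nov 3, 2019 + 6 days = Nov 9, 2019.
Customs clearance is granted: Nov 9, 2019 + 6 weeks = Dec 21, 2019.
Last-mile delivery is completed: Dec 21, 2019 + 16 days = Jan 6, 2020.
Oct 4, 2019 falls between when the shipment leaves the factory (Sep 25, 2019) and when the container is loaded at the origin port (Nov 3, 2019).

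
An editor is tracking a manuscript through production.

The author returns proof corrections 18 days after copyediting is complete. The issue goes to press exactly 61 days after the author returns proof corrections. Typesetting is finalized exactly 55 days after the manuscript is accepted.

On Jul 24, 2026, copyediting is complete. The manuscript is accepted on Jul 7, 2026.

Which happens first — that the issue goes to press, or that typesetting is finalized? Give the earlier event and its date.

Copyediting is complete: Jul 24, 2026.
The author returns proof corrections: Jul 24, 2026 + 18 days = Aug 11, 2026.
The issue goes to press: Aug 11, 2026 + 61 days = Oct 11, 2026.
The manuscript is accepted: Jul 7, 2026.
Typesetting is finalized: Jul 7, 2026 + 55 days = Aug 31, 2026.
Comparing: the issue goes to press on Oct 11, 2026 vs typesetting is finalized on Aug 31, 2026. Earlier: typesetting is finalized.

Typesetting is finalized — Aug 31, 2026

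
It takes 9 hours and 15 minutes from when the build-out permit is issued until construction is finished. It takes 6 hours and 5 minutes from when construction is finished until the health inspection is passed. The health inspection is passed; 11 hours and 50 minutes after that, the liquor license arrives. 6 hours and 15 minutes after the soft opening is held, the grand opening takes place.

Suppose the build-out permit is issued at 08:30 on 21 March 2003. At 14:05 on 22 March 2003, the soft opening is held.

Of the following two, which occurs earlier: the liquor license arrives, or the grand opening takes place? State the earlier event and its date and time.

The liquor license arrives — 11:40 on 22 March 2003

The build-out permit is issued: 08:30 Mar 21, 2003.
Construction is finished: 08:30 Mar 21, 2003 + 9h15m = 17:45 Mar 21, 2003.
The health inspection is passed: 17:45 Mar 21, 2003 + 6h05m = 23:50 Mar 21, 2003.
The liquor license arrives: 23:50 Mar 21, 2003 + 11h50m = 11:40 Mar 22, 2003.
The soft opening is held: 14:05 Mar 22, 2003.
The grand opening takes place: 14:05 Mar 22, 2003 + 6h15m = 20:20 Mar 22, 2003.
Comparing: the liquor license arrives at 11:40 Mar 22, 2003 vs the grand opening takes place at 20:20 Mar 22, 2003. Earlier: the liquor license arrives.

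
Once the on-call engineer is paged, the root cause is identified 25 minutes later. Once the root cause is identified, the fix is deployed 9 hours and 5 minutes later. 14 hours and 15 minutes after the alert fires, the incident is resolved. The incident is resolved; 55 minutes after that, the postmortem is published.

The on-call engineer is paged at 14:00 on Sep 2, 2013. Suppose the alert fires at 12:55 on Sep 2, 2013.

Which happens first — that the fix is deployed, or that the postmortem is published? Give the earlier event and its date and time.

The fix is deployed — 23:30 on Sep 2, 2013

The on-call engineer is paged: 14:00 Sep 2, 2013.
The root cause is identified: 14:00 Sep 2, 2013 + 25m = 14:25 Sep 2, 2013.
The fix is deployed: 14:25 Sep 2, 2013 + 9h05m = 23:30 Sep 2, 2013.
The alert fires: 12:55 Sep 2, 2013.
The incident is resolved: 12:55 Sep 2, 2013 + 14h15m = 03:10 Sep 3, 2013.
The postmortem is published: 03:10 Sep 3, 2013 + 55m = 04:05 Sep 3, 2013.
Comparing: the fix is deployed at 23:30 Sep 2, 2013 vs the postmortem is published at 04:05 Sep 3, 2013. Earlier: the fix is deployed.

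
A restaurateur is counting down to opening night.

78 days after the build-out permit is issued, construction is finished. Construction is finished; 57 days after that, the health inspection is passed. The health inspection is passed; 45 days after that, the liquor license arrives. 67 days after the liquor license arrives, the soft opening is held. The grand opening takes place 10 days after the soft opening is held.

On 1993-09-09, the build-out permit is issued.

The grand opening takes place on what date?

The build-out permit is issued: Sep 9, 1993.
Construction is finished: Sep 9, 1993 + 78 days = Nov 26, 1993.
The health inspection is passed: Nov 26, 1993 + 57 days = Jan 22, 1994.
The liquor license arrives: Jan 22, 1994 + 45 days = Mar 8, 1994.
The soft opening is held: Mar 8, 1994 + 67 days = May 14, 1994.
The grand opening takes place: May 14, 1994 + 10 days = May 24, 1994.

1994-05-24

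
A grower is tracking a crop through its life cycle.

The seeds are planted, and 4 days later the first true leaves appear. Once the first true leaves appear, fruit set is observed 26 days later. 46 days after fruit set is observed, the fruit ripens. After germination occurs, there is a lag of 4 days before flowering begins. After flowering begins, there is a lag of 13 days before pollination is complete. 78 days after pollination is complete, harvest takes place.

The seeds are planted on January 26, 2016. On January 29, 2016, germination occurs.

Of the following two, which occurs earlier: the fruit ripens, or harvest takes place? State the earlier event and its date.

The seeds are planted: Jan 26, 2016.
The first true leaves appear: Jan 26, 2016 + 4 days = Jan 30, 2016.
Fruit set is observed: Jan 30, 2016 + 26 days = Feb 25, 2016.
The fruit ripens: Feb 25, 2016 + 46 days = Apr 11, 2016.
Germination occurs: Jan 29, 2016.
Flowering begins: Jan 29, 2016 + 4 days = Feb 2, 2016.
Pollination is complete: Feb 2, 2016 + 13 days = Feb 15, 2016.
Harvest takes place: Feb 15, 2016 + 78 days = May 3, 2016.
Comparing: the fruit ripens on Apr 11, 2016 vs harvest takes place on May 3, 2016. Earlier: the fruit ripens.

The fruit ripens — April 11, 2016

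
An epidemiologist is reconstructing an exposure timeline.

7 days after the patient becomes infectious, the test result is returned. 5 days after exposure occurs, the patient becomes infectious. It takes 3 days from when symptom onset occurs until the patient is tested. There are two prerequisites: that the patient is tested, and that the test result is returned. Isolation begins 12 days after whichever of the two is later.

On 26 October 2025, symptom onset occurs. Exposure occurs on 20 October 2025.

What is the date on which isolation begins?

13 November 2025

Symptom onset occurs: Oct 26, 2025.
The patient is tested: Oct 26, 2025 + 3 days = Oct 29, 2025.
Exposure occurs: Oct 20, 2025.
The patient becomes infectious: Oct 20, 2025 + 5 days = Oct 25, 2025.
The test result is returned: Oct 25, 2025 + 7 days = Nov 1, 2025.
Both prerequisites met — the patient is tested (Oct 29, 2025), the test result is returned (Nov 1, 2025); the later is Nov 1, 2025.
Isolation begins: Nov 1, 2025 + 12 days = Nov 13, 2025.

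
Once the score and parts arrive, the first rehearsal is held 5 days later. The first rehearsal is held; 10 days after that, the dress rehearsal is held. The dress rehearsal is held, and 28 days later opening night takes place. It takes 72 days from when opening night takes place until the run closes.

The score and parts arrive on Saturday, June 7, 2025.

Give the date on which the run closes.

Tuesday, September 30, 2025

The score and parts arrive: Jun 7, 2025.
The first rehearsal is held: Jun 7, 2025 + 5 days = Jun 12, 2025.
The dress rehearsal is held: Jun 12, 2025 + 10 days = Jun 22, 2025.
Opening night takes place: Jun 22, 2025 + 28 days = Jul 20, 2025.
The run closes: Jul 20, 2025 + 72 days = Sep 30, 2025.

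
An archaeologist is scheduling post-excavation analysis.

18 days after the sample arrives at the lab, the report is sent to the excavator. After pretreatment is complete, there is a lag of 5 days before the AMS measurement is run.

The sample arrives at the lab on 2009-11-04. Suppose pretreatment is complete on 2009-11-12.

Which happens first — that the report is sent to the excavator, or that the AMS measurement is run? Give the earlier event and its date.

The AMS measurement is run — 2009-11-17

The sample arrives at the lab: Nov 4, 2009.
The report is sent to the excavator: Nov 4, 2009 + 18 days = Nov 22, 2009.
Pretreatment is complete: Nov 12, 2009.
The AMS measurement is run: Nov 12, 2009 + 5 days = Nov 17, 2009.
Comparing: the report is sent to the excavator on Nov 22, 2009 vs the AMS measurement is run on Nov 17, 2009. Earlier: the AMS measurement is run.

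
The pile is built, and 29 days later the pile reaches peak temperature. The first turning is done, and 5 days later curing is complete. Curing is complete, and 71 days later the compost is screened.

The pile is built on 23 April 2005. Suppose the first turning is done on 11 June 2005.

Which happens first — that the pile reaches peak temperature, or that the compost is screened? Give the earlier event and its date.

The pile reaches peak temperature — 22 May 2005

The pile is built: Apr 23, 2005.
The pile reaches peak temperature: Apr 23, 2005 + 29 days = May 22, 2005.
The first turning is done: Jun 11, 2005.
Curing is complete: Jun 11, 2005 + 5 days = Jun 16, 2005.
The compost is screened: Jun 16, 2005 + 71 days = Aug 26, 2005.
Comparing: the pile reaches peak temperature on May 22, 2005 vs the compost is screened on Aug 26, 2005. Earlier: the pile reaches peak temperature.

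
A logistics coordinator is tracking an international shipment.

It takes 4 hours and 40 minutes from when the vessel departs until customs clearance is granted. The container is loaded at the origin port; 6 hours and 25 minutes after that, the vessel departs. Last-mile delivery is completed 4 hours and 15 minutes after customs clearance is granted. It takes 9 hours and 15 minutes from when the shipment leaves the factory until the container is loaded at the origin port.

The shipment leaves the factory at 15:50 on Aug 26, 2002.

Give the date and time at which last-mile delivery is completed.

16:25 on Aug 27, 2002

The shipment leaves the factory: 15:50 Aug 26, 2002.
The container is loaded at the origin port: 15:50 Aug 26, 2002 + 9h15m = 01:05 Aug 27, 2002.
The vessel departs: 01:05 Aug 27, 2002 + 6h25m = 07:30 Aug 27, 2002.
Customs clearance is granted: 07:30 Aug 27, 2002 + 4h40m = 12:10 Aug 27, 2002.
Last-mile delivery is completed: 12:10 Aug 27, 2002 + 4h15m = 16:25 Aug 27, 2002.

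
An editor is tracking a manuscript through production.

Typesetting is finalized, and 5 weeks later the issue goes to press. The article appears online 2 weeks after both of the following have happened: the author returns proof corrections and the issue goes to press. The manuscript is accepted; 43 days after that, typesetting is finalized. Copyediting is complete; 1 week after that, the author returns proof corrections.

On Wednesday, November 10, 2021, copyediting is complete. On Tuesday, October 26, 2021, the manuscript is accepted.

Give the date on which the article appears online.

Wednesday, January 26, 2022

Copyediting is complete: Nov 10, 2021.
The author returns proof corrections: Nov 10, 2021 + 1 week = Nov 17, 2021.
The manuscript is accepted: Oct 26, 2021.
Typesetting is finalized: Oct 26, 2021 + 43 days = Dec 8, 2021.
The issue goes to press: Dec 8, 2021 + 5 weeks = Jan 12, 2022.
Both prerequisites met — the author returns proof corrections (Nov 17, 2021), the issue goes to press (Jan 12, 2022); the later is Jan 12, 2022.
The article appears online: Jan 12, 2022 + 2 weeks = Jan 26, 2022.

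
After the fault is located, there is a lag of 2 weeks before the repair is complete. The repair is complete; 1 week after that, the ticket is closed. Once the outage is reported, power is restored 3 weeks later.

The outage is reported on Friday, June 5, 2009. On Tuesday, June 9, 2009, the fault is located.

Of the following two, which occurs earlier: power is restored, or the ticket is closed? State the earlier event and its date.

Power is restored — Friday, June 26, 2009

The outage is reported: Jun 5, 2009.
Power is restored: Jun 5, 2009 + 3 weeks = Jun 26, 2009.
The fault is located: Jun 9, 2009.
The repair is complete: Jun 9, 2009 + 2 weeks = Jun 23, 2009.
The ticket is closed: Jun 23, 2009 + 1 week = Jun 30, 2009.
Comparing: power is restored on Jun 26, 2009 vs the ticket is closed on Jun 30, 2009. Earlier: power is restored.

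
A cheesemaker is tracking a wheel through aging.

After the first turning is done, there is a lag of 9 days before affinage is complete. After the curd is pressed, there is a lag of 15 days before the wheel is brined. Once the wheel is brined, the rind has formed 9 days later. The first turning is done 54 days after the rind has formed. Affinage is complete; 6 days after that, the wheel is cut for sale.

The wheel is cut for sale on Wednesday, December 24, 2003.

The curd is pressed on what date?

The wheel is cut for sale: Dec 24, 2003.
Affinage is complete: Dec 24, 2003 − 6 days = Dec 18, 2003.
The first turning is done: Dec 18, 2003 − 9 days = Dec 9, 2003.
The rind has formed: Dec 9, 2003 − 54 days = Oct 16, 2003.
The wheel is brined: Oct 16, 2003 − 9 days = Oct 7, 2003.
The curd is pressed: Oct 7, 2003 − 15 days = Sep 22, 2003.

Monday, September 22, 2003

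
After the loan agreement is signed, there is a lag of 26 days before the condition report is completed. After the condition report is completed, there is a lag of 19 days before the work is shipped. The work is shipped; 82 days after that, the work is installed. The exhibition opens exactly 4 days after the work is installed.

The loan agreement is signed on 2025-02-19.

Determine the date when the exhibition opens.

2025-06-30

The loan agreement is signed: Feb 19, 2025.
The condition report is completed: Feb 19, 2025 + 26 days = Mar 17, 2025.
The work is shipped: Mar 17, 2025 + 19 days = Apr 5, 2025.
The work is installed: Apr 5, 2025 + 82 days = Jun 26, 2025.
The exhibition opens: Jun 26, 2025 + 4 days = Jun 30, 2025.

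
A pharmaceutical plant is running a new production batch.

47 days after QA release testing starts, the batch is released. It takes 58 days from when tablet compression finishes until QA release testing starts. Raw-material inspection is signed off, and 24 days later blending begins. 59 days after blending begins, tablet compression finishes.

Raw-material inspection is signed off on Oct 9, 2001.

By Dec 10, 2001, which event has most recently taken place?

Blending begins

Raw-material inspection is signed off: Oct 9, 2001.
Blending begins: Oct 9, 2001 + 24 days = Nov 2, 2001.
Tablet compression finishes: Nov 2, 2001 + 59 days = Dec 31, 2001.
QA release testing starts: Dec 31, 2001 + 58 days = Feb 27, 2002.
The batch is released: Feb 27, 2002 + 47 days = Apr 15, 2002.
Dec 10, 2001 falls between when blending begins (Nov 2, 2001) and when tablet compression finishes (Dec 31, 2001).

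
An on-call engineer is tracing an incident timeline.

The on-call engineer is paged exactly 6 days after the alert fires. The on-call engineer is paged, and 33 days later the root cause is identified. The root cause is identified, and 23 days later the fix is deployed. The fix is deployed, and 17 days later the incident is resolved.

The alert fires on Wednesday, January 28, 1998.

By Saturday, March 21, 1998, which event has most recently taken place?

The alert fires: Jan 28, 1998.
The on-call engineer is paged: Jan 28, 1998 + 6 days = Feb 3, 1998.
The root cause is identified: Feb 3, 1998 + 33 days = Mar 8, 1998.
The fix is deployed: Mar 8, 1998 + 23 days = Mar 31, 1998.
The incident is resolved: Mar 31, 1998 + 17 days = Apr 17, 1998.
Mar 21, 1998 falls between when the root cause is identified (Mar 8, 1998) and when the fix is deployed (Mar 31, 1998).

The root cause is identified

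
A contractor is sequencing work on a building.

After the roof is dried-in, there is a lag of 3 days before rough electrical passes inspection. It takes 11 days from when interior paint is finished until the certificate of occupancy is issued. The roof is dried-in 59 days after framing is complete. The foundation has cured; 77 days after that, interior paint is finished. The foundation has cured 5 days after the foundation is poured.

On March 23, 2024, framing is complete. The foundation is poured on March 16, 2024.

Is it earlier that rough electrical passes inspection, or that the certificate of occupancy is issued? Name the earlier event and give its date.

Rough electrical passes inspection — May 24, 2024

Framing is complete: Mar 23, 2024.
The roof is dried-in: Mar 23, 2024 + 59 days = May 21, 2024.
Rough electrical passes inspection: May 21, 2024 + 3 days = May 24, 2024.
The foundation is poured: Mar 16, 2024.
The foundation has cured: Mar 16, 2024 + 5 days = Mar 21, 2024.
Interior paint is finished: Mar 21, 2024 + 77 days = Jun 6, 2024.
The certificate of occupancy is issued: Jun 6, 2024 + 11 days = Jun 17, 2024.
Comparing: rough electrical passes inspection on May 24, 2024 vs the certificate of occupancy is issued on Jun 17, 2024. Earlier: rough electrical passes inspection.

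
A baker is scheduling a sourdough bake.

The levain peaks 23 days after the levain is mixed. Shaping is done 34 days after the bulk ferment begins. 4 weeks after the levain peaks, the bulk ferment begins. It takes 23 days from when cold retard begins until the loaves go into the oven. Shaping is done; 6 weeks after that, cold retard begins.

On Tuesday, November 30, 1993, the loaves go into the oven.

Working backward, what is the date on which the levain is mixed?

Saturday, July 3, 1993

The loaves go into the oven: Nov 30, 1993.
Cold retard begins: Nov 30, 1993 − 23 days = Nov 7, 1993.
Shaping is done: Nov 7, 1993 − 6 weeks = Sep 26, 1993.
The bulk ferment begins: Sep 26, 1993 − 34 days = Aug 23, 1993.
The levain peaks: Aug 23, 1993 − 4 weeks = Jul 26, 1993.
The levain is mixed: Jul 26, 1993 − 23 days = Jul 3, 1993.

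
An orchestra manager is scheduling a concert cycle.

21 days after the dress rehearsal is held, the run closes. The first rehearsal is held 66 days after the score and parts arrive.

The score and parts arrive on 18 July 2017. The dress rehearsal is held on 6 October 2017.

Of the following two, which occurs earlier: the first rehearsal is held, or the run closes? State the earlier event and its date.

The score and parts arrive: Jul 18, 2017.
The first rehearsal is held: Jul 18, 2017 + 66 days = Sep 22, 2017.
The dress rehearsal is held: Oct 6, 2017.
The run closes: Oct 6, 2017 + 21 days = Oct 27, 2017.
Comparing: the first rehearsal is held on Sep 22, 2017 vs the run closes on Oct 27, 2017. Earlier: the first rehearsal is held.

The first rehearsal is held — 22 September 2017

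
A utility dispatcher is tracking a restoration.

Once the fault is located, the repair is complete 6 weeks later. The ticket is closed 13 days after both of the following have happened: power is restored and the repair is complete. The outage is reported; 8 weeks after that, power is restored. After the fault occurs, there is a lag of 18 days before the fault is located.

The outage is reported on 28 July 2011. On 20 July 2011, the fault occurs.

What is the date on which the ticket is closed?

The outage is reported: Jul 28, 2011.
Power is restored: Jul 28, 2011 + 8 weeks = Sep 22, 2011.
The fault occurs: Jul 20, 2011.
The fault is located: Jul 20, 2011 + 18 days = Aug 7, 2011.
The repair is complete: Aug 7, 2011 + 6 weeks = Sep 18, 2011.
Both prerequisites met — power is restored (Sep 22, 2011), the repair is complete (Sep 18, 2011); the later is Sep 22, 2011.
The ticket is closed: Sep 22, 2011 + 13 days = Oct 5, 2011.

5 October 2011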